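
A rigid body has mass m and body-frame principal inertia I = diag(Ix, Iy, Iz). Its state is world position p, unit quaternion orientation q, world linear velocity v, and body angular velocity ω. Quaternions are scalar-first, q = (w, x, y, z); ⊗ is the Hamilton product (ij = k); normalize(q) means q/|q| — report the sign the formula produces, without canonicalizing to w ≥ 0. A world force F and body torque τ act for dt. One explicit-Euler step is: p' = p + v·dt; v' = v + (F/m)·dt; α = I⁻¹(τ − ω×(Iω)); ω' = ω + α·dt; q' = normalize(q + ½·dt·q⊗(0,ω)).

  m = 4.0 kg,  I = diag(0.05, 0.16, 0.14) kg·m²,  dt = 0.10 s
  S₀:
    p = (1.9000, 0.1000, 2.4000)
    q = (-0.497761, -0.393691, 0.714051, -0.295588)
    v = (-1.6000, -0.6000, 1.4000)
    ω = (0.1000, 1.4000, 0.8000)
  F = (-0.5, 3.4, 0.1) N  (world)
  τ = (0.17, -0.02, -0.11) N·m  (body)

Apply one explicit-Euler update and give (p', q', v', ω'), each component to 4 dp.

p' = (1.7400, 0.0400, 2.5400)
q' = (-0.5322, -0.3458, 0.6912, -0.3455)
v' = (-1.6125, -0.5150, 1.4025)
ω' = (0.4848, 1.3920, 0.7104)

linear accel F/m = (-0.1250, 0.8500, 0.0250)
p + v·dt = (1.7400, 0.0400, 2.5400)
v + (F/m)dt = (-1.6125, -0.5150, 1.4025)
α = I⁻¹(τ − ω×Iω) = (3.8480, -0.0800, -0.8957)
ω' = ω + α·dt = (0.4848, 1.3920, 0.7104)
q⊗(0,ω) = (-0.7238319, 0.9352879, -0.4114714, -1.0207813)
updated quaternion q' = (-0.5322, -0.3458, 0.6912, -0.3455)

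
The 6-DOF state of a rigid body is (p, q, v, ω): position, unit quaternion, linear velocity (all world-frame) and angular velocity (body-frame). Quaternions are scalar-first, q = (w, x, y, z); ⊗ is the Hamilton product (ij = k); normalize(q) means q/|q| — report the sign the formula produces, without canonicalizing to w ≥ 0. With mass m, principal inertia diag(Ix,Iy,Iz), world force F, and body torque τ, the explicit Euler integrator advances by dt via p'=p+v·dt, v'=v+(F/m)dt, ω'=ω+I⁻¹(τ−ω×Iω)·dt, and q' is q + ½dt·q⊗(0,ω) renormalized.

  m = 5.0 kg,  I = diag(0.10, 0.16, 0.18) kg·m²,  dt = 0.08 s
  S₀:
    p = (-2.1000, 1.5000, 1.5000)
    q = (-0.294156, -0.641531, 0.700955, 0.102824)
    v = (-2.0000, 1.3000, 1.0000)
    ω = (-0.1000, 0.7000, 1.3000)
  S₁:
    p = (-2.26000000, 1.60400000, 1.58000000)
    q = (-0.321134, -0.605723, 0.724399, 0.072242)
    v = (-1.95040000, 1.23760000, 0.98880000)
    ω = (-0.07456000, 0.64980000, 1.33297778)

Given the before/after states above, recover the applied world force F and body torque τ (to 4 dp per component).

F = (3.1000, -3.9000, -0.7000)
τ = (0.0500, -0.0900, 0.0700)

ω₁ − ω₀ = (0.02544000, -0.05020000, 0.03297778)
gyro term ω₀×Iω₀ = (0.0182, 0.0104, -0.0042)
τ = I·(Δω/dt) + ω₀×(Iω₀) = (0.0500, -0.0900, 0.0700)
v₁ − v₀ = (0.04960000, -0.06240000, -0.01120000)
applied force F = (3.1000, -3.9000, -0.7000)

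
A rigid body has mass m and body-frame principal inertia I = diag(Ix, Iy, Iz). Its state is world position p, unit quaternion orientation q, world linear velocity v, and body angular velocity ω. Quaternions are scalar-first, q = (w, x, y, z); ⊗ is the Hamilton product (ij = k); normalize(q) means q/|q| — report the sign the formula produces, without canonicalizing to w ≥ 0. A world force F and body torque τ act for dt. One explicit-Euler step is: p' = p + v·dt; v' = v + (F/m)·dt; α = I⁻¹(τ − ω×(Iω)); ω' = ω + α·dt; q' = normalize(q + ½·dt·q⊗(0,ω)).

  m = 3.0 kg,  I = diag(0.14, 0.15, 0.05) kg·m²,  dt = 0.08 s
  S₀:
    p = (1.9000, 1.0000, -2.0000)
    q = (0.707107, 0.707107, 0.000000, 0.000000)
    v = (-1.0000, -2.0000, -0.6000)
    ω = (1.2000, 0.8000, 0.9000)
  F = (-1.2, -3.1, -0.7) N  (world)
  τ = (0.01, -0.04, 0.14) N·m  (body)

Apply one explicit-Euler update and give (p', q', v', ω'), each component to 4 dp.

p + v·dt = (1.8200, 0.8400, -2.0480)
v' = v + a·dt = (-1.0320, -2.0827, -0.6187)
gyro term ω×Iω = (-0.0720, 0.0972, 0.0096)
α = I⁻¹(τ − ω×Iω) = (0.5857, -0.9147, 2.6080)
ω' = ω + α·dt = (1.2469, 0.7268, 1.1086)
q⊗(0,ω) = (-0.8485284, 0.8485284, -0.0707107, 1.2020819)
updated quaternion q' = (0.6716, 0.7393, -0.0028, 0.0480)

p' = (1.8200, 0.8400, -2.0480)
q' = (0.6716, 0.7393, -0.0028, 0.0480)
v' = (-1.0320, -2.0827, -0.6187)
ω' = (1.2469, 0.7268, 1.1086)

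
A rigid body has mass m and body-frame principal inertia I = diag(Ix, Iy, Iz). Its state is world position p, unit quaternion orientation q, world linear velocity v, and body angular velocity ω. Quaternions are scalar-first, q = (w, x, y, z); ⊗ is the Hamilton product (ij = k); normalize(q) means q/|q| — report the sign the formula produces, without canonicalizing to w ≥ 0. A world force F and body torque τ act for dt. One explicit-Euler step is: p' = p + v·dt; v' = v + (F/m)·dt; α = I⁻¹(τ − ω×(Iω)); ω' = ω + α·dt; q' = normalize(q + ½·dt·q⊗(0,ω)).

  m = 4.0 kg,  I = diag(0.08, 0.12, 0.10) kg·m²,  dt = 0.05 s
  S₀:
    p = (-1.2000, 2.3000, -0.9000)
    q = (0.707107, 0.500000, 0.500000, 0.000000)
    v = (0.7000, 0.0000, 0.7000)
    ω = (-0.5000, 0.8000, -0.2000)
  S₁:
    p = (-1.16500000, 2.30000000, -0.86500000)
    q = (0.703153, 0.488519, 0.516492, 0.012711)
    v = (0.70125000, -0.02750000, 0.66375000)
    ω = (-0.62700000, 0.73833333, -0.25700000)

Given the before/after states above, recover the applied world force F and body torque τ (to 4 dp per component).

v₁ − v₀ = (0.00125000, -0.02750000, -0.03625000)
m·(v₁−v₀)/dt = (0.1000, -2.2000, -2.9000)
Δω = ω₁−ω₀ = (-0.12700000, -0.06166667, -0.05700000)
precession coupling = (0.0032, -0.0020, -0.0160)
I·α + gyro = (-0.2000, -0.1500, -0.1300)

F = (0.1000, -2.2000, -2.9000)
τ = (-0.2000, -0.1500, -0.1300)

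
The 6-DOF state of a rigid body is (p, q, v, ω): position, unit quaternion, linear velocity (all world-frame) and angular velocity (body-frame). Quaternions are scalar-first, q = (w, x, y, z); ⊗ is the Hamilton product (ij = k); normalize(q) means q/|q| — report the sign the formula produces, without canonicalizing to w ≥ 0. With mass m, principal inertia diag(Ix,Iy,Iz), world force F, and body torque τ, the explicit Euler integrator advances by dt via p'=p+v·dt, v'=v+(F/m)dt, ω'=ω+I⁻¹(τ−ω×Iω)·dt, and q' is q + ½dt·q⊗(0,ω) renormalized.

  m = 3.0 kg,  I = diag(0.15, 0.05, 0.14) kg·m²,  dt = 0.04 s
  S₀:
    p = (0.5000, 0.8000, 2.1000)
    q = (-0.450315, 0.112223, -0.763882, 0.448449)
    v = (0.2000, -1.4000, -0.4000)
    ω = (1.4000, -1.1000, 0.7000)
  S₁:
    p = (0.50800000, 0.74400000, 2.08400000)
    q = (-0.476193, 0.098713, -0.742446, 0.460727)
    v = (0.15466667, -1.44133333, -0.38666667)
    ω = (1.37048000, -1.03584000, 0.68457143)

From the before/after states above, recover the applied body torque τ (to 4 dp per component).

ω₁ − ω₀ = (-0.02952000, 0.06416000, -0.01542857)
gyro term ω₀×Iω₀ = (-0.0693, 0.0098, 0.1540)
I·α + gyro = (-0.1800, 0.0900, 0.1000)

τ = (-0.1800, 0.0900, 0.1000)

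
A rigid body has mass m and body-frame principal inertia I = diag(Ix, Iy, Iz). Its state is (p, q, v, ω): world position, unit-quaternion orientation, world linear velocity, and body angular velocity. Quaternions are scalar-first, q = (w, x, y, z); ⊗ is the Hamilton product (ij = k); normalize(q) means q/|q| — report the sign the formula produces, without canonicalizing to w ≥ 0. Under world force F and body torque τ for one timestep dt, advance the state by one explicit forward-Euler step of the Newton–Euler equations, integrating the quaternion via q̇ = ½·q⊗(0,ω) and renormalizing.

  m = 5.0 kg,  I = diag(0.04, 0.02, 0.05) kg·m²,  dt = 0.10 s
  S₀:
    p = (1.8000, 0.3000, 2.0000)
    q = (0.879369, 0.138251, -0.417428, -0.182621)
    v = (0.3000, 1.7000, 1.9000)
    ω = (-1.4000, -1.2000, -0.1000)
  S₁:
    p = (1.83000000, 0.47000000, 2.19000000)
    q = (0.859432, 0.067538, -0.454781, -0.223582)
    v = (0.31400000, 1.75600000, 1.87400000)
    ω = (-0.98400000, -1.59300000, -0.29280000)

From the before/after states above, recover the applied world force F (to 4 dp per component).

velocity change Δv = (0.01400000, 0.05600000, -0.02600000)
m·(v₁−v₀)/dt = (0.7000, 2.8000, -1.3000)

F = (0.7000, 2.8000, -1.3000)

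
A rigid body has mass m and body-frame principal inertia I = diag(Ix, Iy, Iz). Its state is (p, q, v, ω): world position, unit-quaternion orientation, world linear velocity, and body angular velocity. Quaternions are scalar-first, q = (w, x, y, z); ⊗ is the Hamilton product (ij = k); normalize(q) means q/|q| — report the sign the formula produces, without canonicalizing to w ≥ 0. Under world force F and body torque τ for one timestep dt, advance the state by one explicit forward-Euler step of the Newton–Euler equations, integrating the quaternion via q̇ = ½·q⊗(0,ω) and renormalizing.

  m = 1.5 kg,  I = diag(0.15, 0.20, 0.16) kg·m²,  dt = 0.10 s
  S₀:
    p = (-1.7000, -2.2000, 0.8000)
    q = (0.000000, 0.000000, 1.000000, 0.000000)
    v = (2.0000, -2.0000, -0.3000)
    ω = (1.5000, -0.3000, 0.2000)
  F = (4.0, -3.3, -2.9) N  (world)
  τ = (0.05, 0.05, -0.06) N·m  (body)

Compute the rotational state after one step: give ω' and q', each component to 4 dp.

ω' = (1.5317, -0.2735, 0.1766)
q' = (0.0150, 0.0100, 0.9970, -0.0748)

precession coupling ω×(Iω) = (0.0024, -0.0030, -0.0225)
angular accel α = (0.3173, 0.2650, -0.2344)
new body rate ω' = (1.5317, -0.2735, 0.1766)
Hamilton product q⊗(0,ω) = (0.3000000, 0.2000000, 0.0000000, -1.5000000)
q + ½dt·q⊗(0,ω), renormalized = (0.0150, 0.0100, 0.9970, -0.0748)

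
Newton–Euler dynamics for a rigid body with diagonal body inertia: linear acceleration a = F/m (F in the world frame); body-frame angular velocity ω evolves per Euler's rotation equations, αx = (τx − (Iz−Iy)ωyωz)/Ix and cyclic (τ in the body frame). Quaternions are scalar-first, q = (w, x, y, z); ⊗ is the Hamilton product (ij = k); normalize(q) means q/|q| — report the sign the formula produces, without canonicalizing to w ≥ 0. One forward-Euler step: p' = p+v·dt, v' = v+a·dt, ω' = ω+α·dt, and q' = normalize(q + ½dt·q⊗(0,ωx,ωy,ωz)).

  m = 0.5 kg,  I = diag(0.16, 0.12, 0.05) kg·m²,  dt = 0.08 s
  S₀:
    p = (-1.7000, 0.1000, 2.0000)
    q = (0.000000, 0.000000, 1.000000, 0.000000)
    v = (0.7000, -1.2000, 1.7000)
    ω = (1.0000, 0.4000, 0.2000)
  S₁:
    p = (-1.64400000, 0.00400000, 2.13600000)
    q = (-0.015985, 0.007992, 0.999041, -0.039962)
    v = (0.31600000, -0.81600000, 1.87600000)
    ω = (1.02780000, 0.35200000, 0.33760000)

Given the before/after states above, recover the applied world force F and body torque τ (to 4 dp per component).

Δω = ω₁−ω₀ = (0.02780000, -0.04800000, 0.13760000)
gyro term ω₀×Iω₀ = (-0.0056, 0.0220, -0.0160)
I·α + gyro = (0.0500, -0.0500, 0.0700)
v₁ − v₀ = (-0.38400000, 0.38400000, 0.17600000)
applied force F = (-2.4000, 2.4000, 1.1000)

F = (-2.4000, 2.4000, 1.1000)
τ = (0.0500, -0.0500, 0.0700)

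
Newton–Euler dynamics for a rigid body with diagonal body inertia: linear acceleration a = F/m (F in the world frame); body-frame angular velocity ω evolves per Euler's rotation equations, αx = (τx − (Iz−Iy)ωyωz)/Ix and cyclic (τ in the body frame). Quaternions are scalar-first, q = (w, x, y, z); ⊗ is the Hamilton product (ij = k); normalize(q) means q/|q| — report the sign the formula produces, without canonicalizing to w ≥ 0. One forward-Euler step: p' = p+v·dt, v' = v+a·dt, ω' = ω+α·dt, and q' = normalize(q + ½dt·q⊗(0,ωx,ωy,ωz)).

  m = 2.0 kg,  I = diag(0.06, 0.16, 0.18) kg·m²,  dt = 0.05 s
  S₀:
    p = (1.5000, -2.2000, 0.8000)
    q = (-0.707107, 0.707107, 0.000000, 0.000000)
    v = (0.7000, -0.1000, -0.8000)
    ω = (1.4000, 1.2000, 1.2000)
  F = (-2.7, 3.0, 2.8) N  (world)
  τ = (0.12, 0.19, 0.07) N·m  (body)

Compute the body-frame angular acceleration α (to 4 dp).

α = (1.5200, 2.4475, -0.5444)

ω×(Iω) gyroscopic = (0.0288, -0.2016, 0.1680)
angular accel α = (1.5200, 2.4475, -0.5444)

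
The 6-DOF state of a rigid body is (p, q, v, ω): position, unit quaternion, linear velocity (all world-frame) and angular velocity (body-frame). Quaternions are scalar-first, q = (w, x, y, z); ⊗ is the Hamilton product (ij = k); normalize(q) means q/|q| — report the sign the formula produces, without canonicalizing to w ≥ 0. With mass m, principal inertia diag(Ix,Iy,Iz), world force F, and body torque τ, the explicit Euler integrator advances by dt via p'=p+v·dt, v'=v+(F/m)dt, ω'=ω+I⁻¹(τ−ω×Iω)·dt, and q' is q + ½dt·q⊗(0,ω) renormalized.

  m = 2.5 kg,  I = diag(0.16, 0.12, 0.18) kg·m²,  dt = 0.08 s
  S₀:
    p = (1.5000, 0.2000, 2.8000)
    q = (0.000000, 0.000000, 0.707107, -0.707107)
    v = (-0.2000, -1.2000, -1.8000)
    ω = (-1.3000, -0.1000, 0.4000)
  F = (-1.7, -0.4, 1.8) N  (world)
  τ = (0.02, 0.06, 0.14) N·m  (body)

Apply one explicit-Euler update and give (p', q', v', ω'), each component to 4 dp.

angular accel α = (0.1400, 0.4133, 0.8067)
ω + α·dt = (-1.2888, -0.0669, 0.4645)
q⊗(0,ω) = (0.3535535, 0.2121321, 0.9192391, 0.9192391)
updated quaternion q' = (0.0141, 0.0085, 0.7428, -0.6693)
a = (-0.6800, -0.1600, 0.7200)
p + v·dt = (1.4840, 0.1040, 2.6560)
v' = v + a·dt = (-0.2544, -1.2128, -1.7424)

p' = (1.4840, 0.1040, 2.6560)
q' = (0.0141, 0.0085, 0.7428, -0.6693)
v' = (-0.2544, -1.2128, -1.7424)
ω' = (-1.2888, -0.0669, 0.4645)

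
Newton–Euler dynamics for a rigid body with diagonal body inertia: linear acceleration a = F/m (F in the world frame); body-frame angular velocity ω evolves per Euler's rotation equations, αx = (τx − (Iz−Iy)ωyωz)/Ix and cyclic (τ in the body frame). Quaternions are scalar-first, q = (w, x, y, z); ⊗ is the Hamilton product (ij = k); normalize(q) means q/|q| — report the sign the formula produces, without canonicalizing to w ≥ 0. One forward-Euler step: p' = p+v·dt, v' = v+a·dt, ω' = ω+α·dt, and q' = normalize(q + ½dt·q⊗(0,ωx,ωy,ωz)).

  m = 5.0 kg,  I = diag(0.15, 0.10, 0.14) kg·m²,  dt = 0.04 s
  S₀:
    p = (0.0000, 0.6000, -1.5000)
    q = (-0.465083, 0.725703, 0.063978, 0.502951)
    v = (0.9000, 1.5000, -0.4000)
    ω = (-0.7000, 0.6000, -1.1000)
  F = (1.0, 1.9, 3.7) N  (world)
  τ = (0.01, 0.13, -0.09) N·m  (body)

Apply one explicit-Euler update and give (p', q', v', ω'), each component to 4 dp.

p' = (0.0360, 0.6600, -1.5160)
q' = (-0.4444, 0.7245, 0.0673, 0.5226)
v' = (0.9080, 1.5152, -0.3704)
ω' = (-0.6903, 0.6489, -1.1317)

a = F/m = (0.2000, 0.3800, 0.7400)
p' = p + v·dt = (0.0360, 0.6600, -1.5160)
v' = v + a·dt = (0.9080, 1.5152, -0.3704)
ω×(Iω) gyroscopic = (-0.0264, 0.0077, 0.0210)
α = I⁻¹(τ − ω×Iω) = (0.2427, 1.2230, -0.7929)
ω' = ω + α·dt = (-0.6903, 0.6489, -1.1317)
Hamilton product q⊗(0,ω) = (1.0228514, -0.0465883, 0.1671578, 0.9917977)
q' = normalize(q + ½dt·q⊗(0,ω)) = (-0.4444, 0.7245, 0.0673, 0.5226)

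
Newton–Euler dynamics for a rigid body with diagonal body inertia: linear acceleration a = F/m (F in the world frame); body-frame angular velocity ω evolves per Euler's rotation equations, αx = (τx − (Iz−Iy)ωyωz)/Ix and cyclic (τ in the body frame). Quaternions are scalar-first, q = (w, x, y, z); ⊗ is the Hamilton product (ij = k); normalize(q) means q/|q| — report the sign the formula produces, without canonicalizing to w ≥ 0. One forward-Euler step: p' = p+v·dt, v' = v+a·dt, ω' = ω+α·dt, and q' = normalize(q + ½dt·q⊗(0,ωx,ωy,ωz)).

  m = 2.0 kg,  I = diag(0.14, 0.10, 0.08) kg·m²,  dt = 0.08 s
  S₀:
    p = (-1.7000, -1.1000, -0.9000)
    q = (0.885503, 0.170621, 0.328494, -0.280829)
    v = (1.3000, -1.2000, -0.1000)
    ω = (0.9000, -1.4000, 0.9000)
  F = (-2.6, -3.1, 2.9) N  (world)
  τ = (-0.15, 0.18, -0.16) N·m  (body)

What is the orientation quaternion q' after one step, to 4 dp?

2q̇ = q⊗(0,ω) = (0.5590788, 0.6994367, -1.6460092, 0.2624387)
q + ½dt·q⊗(0,ω), renormalized = (0.9053, 0.1980, 0.2619, -0.2696)

q' = (0.9053, 0.1980, 0.2619, -0.2696)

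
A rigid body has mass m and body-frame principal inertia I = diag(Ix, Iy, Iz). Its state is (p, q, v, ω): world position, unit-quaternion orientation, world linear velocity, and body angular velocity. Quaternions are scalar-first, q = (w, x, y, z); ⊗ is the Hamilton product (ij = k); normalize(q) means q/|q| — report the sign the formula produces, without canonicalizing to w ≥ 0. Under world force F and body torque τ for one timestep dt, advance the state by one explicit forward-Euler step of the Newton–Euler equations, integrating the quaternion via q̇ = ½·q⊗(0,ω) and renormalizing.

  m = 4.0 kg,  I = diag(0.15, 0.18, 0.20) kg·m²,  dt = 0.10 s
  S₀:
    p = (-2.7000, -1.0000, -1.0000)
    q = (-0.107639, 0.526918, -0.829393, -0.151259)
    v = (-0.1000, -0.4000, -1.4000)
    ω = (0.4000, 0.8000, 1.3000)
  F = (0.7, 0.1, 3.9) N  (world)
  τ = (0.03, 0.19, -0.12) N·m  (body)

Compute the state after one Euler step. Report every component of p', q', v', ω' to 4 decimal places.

p' = (-2.7100, -1.0400, -1.1400)
q' = (-0.0749, 0.4754, -0.8683, -0.1202)
v' = (-0.0825, -0.3975, -1.3025)
ω' = (0.4061, 0.9200, 1.2352)

gyro term ω×Iω = (0.0208, -0.0260, 0.0096)
(τ − ω×Iω)/I = (0.0613, 1.2000, -0.6480)
new body rate ω' = (0.4061, 0.9200, 1.2352)
2q̇ = q⊗(0,ω) = (0.6493839, -1.0002593, -0.8316082, 0.6133609)
updated quaternion q' = (-0.0749, 0.4754, -0.8683, -0.1202)
p + v·dt = (-2.7100, -1.0400, -1.1400)
new velocity v' = (-0.0825, -0.3975, -1.3025)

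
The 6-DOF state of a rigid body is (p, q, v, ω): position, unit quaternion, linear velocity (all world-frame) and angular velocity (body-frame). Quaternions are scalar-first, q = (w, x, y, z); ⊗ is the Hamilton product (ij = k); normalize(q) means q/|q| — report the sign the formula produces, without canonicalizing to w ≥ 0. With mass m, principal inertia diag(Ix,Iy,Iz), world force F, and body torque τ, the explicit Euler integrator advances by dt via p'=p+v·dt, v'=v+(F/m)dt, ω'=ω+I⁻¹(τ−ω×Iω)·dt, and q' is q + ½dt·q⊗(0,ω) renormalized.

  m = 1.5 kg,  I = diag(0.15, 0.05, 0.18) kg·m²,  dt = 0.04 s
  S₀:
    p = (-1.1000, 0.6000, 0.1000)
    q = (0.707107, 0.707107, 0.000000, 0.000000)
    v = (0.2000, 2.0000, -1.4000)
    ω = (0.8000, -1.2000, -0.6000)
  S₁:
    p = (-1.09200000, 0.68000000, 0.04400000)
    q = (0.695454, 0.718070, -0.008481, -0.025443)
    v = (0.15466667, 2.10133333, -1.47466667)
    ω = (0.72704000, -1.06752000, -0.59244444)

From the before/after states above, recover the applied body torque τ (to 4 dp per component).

τ = (-0.1800, 0.1800, 0.1300)

ω₁ − ω₀ = (-0.07296000, 0.13248000, 0.00755556)
τ = I·(Δω/dt) + ω₀×(Iω₀) = (-0.1800, 0.1800, 0.1300)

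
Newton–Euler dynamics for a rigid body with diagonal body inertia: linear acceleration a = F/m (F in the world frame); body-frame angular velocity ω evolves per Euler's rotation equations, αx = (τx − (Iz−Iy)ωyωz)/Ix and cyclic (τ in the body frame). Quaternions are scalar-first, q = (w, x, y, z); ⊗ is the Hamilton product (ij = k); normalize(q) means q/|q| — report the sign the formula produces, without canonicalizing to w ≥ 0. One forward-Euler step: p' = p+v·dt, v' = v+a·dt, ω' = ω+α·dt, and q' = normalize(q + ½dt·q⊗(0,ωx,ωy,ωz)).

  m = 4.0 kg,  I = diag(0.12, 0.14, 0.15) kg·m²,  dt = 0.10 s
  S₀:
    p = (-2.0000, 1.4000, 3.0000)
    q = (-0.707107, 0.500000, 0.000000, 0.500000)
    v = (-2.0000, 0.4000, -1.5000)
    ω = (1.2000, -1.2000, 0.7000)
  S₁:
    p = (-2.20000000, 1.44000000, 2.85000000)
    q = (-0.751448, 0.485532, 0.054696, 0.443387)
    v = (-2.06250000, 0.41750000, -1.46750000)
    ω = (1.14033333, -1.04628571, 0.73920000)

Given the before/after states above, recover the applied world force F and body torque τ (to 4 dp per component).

F = (-2.5000, 0.7000, 1.3000)
τ = (-0.0800, 0.1900, 0.0300)

rate change Δω = (-0.05966667, 0.15371429, 0.03920000)
precession coupling = (-0.0084, -0.0252, -0.0288)
τ = I·(Δω/dt) + ω₀×(Iω₀) = (-0.0800, 0.1900, 0.0300)
Δv = v₁−v₀ = (-0.06250000, 0.01750000, 0.03250000)
applied force F = (-2.5000, 0.7000, 1.3000)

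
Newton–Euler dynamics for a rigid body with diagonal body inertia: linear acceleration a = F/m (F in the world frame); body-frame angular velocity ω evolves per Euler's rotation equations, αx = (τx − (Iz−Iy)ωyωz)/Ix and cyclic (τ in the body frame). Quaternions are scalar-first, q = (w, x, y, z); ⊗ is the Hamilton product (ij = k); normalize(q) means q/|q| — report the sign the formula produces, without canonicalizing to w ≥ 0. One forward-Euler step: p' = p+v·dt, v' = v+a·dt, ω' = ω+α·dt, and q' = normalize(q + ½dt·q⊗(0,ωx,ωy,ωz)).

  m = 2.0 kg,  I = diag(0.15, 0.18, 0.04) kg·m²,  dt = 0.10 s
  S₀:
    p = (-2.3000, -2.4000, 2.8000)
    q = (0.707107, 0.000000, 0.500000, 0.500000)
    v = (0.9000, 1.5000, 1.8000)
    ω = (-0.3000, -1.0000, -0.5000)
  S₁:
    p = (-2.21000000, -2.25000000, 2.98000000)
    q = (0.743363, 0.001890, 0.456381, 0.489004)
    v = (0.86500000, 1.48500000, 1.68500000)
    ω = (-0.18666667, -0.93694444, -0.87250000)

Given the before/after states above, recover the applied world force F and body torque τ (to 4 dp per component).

F = (-0.7000, -0.3000, -2.3000)
τ = (0.1000, 0.1300, -0.1400)

velocity change Δv = (-0.03500000, -0.01500000, -0.11500000)
m·(v₁−v₀)/dt = (-0.7000, -0.3000, -2.3000)
Δω = ω₁−ω₀ = (0.11333333, 0.06305556, -0.37250000)
precession coupling = (-0.0700, 0.0165, 0.0090)
I·α + gyro = (0.1000, 0.1300, -0.1400)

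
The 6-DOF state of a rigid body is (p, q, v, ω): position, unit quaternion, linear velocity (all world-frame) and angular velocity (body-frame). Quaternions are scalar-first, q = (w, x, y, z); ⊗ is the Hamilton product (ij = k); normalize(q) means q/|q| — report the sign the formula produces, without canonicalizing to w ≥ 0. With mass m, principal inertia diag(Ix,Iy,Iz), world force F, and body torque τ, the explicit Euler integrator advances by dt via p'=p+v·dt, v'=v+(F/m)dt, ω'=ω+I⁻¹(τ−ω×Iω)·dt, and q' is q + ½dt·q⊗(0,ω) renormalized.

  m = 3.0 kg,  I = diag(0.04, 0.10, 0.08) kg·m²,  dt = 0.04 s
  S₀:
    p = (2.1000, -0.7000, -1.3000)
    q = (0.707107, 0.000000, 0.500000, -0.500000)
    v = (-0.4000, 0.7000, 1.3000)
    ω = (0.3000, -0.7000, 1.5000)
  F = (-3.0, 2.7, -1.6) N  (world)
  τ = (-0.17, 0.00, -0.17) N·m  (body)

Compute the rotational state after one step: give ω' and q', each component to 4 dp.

ω×(Iω) gyroscopic = (0.0210, -0.0180, -0.0126)
angular accel α = (-4.7750, 0.1800, -1.9675)
new body rate ω' = (0.1090, -0.6928, 1.4213)
q⊗(0,ω) = (1.1000000, 0.6121321, -0.6449749, 0.9106605)
updated quaternion q' = (0.7287, 0.0122, 0.4868, -0.4815)

ω' = (0.1090, -0.6928, 1.4213)
q' = (0.7287, 0.0122, 0.4868, -0.4815)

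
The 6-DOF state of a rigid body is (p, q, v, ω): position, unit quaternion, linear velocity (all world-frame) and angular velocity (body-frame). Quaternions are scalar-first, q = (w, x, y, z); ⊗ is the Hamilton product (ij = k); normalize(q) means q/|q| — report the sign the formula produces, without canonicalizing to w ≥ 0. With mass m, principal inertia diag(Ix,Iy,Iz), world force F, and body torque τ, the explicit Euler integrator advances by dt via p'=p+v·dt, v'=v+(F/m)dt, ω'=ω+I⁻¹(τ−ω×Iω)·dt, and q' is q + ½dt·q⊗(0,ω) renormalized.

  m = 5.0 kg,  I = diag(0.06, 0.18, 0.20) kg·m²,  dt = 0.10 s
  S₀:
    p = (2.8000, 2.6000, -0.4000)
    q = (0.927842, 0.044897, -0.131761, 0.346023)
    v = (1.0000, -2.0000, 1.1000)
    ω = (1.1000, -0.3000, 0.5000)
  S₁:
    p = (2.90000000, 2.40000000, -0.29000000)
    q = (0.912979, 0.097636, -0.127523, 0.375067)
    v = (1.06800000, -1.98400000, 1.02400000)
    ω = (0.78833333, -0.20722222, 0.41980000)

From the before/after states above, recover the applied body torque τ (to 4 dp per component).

τ = (-0.1900, 0.0900, -0.2000)

ω₁ − ω₀ = (-0.31166667, 0.09277778, -0.08020000)
I·α + gyro = (-0.1900, 0.0900, -0.2000)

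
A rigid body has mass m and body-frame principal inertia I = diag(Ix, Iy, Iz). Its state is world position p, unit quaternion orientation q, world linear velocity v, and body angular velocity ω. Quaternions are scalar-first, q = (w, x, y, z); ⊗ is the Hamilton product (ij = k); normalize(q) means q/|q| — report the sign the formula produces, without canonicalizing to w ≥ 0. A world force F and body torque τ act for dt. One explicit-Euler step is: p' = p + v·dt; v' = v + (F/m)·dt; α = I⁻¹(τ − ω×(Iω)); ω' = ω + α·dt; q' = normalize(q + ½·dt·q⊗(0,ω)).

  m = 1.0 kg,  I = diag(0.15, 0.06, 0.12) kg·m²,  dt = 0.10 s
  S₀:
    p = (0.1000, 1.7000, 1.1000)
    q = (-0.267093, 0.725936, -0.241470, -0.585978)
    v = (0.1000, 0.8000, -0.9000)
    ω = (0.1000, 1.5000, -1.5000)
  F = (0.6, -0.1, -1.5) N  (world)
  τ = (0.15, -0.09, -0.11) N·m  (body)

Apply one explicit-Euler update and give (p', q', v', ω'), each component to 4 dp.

p' = (0.1100, 1.7800, 1.0100)
q' = (-0.2949, 0.7823, -0.2088, -0.5074)
v' = (0.1600, 0.7900, -1.0500)
ω' = (0.2900, 1.3575, -1.5804)

new position p' = (0.1100, 1.7800, 1.0100)
new velocity v' = (0.1600, 0.7900, -1.0500)
angular accel α = (1.9000, -1.4250, -0.8042)
new body rate ω' = (0.2900, 1.3575, -1.5804)
q⊗(0,ω) = (-0.5893556, 1.2144627, 0.6296667, 1.5136905)
updated quaternion q' = (-0.2949, 0.7823, -0.2088, -0.5074)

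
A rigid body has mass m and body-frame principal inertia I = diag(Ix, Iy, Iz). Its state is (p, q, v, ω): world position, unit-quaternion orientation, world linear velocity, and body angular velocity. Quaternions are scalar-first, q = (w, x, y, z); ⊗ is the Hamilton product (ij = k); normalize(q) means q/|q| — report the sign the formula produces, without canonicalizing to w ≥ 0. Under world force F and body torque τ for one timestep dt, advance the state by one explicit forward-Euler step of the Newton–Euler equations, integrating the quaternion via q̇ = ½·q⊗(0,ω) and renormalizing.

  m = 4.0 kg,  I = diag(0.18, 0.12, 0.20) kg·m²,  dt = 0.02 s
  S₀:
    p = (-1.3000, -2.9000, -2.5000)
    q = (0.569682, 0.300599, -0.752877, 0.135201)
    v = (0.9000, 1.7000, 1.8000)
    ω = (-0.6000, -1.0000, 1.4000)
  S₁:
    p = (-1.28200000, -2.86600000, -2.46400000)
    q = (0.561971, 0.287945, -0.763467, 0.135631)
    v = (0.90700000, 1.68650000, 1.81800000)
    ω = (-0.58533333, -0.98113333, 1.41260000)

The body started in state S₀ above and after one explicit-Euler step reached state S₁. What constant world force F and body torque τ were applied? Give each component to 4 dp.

F = (1.4000, -2.7000, 3.6000)
τ = (0.0200, 0.1300, 0.0900)

velocity change Δv = (0.00700000, -0.01350000, 0.01800000)
applied force F = (1.4000, -2.7000, 3.6000)
ω₁ − ω₀ = (0.01466667, 0.01886667, 0.01260000)
ω₀×(Iω₀) = (-0.1120, 0.0168, -0.0360)
τ = I·(Δω/dt) + ω₀×(Iω₀) = (0.0200, 0.1300, 0.0900)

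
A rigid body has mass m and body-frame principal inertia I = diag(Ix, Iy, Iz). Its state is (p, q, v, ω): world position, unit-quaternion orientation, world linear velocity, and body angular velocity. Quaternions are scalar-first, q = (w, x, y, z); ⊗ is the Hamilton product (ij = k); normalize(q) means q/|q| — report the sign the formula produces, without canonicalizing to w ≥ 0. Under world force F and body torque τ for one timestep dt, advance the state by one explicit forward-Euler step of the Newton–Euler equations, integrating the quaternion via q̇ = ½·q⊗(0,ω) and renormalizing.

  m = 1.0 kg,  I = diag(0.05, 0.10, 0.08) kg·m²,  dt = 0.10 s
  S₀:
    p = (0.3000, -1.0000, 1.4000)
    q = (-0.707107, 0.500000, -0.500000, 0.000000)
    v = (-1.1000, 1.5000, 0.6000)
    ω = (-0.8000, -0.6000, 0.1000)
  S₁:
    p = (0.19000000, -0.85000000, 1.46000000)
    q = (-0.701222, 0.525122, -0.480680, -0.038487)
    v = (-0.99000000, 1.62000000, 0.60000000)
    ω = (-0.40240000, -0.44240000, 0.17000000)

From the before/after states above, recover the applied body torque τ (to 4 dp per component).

rate change Δω = (0.39760000, 0.15760000, 0.07000000)
precession coupling = (0.0012, 0.0024, 0.0240)
I·α + gyro = (0.2000, 0.1600, 0.0800)

τ = (0.2000, 0.1600, 0.0800)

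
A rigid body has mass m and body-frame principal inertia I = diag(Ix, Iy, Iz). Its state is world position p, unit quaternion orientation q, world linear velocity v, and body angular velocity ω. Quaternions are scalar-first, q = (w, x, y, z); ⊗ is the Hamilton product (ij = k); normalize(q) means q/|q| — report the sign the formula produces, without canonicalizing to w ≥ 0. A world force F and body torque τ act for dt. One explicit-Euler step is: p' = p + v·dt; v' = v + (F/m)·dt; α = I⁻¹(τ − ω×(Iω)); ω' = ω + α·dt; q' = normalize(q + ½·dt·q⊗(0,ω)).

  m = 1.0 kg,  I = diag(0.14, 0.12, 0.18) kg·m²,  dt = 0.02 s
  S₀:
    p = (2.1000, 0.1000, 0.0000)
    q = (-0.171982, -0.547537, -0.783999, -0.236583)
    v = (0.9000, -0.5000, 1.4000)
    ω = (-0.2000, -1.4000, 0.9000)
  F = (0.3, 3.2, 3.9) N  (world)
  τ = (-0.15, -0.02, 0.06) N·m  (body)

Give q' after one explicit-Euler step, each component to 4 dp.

q⊗(0,ω) = (-0.9941813, -1.0024189, 0.7808747, 0.4549682)
q' = normalize(q + ½dt·q⊗(0,ω)) = (-0.1819, -0.5575, -0.7761, -0.2320)

q' = (-0.1819, -0.5575, -0.7761, -0.2320)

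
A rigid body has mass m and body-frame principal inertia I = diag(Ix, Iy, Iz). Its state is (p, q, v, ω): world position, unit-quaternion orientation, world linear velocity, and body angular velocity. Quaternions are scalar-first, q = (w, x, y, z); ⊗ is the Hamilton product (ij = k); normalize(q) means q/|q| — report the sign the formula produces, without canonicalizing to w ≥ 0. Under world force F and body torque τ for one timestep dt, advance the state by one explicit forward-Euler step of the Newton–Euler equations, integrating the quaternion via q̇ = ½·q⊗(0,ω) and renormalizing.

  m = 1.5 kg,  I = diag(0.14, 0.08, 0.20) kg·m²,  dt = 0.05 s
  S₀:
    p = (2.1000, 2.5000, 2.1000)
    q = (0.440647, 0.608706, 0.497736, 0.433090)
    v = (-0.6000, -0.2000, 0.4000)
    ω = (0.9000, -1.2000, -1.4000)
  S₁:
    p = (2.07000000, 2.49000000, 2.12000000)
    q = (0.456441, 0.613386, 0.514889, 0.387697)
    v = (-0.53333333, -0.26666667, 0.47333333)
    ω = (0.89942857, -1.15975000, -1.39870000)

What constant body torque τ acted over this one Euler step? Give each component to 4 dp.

rate change Δω = (-0.00057143, 0.04025000, 0.00130000)
ω₀×(Iω₀) = (0.2016, 0.0756, 0.0648)
applied torque τ = (0.2000, 0.1400, 0.0700)

τ = (0.2000, 0.1400, 0.0700)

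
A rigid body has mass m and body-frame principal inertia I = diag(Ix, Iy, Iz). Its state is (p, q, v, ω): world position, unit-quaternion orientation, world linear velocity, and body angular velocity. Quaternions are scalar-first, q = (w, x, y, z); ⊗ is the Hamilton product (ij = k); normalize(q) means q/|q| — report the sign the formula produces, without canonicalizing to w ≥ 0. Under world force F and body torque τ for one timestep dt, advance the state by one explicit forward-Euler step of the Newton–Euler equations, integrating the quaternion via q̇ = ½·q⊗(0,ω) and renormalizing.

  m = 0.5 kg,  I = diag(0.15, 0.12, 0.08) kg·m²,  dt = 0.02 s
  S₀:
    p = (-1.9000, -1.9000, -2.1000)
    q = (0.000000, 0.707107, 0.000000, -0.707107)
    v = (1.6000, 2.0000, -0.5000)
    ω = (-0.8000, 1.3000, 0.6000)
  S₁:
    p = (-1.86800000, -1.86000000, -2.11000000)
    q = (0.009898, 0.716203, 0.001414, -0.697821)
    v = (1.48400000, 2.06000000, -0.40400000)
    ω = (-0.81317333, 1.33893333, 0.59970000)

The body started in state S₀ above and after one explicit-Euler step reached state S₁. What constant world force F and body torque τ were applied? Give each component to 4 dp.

F = (-2.9000, 1.5000, 2.4000)
τ = (-0.1300, 0.2000, 0.0300)

ω₁ − ω₀ = (-0.01317333, 0.03893333, -0.00030000)
applied torque τ = (-0.1300, 0.2000, 0.0300)
Δv = v₁−v₀ = (-0.11600000, 0.06000000, 0.09600000)
m·(v₁−v₀)/dt = (-2.9000, 1.5000, 2.4000)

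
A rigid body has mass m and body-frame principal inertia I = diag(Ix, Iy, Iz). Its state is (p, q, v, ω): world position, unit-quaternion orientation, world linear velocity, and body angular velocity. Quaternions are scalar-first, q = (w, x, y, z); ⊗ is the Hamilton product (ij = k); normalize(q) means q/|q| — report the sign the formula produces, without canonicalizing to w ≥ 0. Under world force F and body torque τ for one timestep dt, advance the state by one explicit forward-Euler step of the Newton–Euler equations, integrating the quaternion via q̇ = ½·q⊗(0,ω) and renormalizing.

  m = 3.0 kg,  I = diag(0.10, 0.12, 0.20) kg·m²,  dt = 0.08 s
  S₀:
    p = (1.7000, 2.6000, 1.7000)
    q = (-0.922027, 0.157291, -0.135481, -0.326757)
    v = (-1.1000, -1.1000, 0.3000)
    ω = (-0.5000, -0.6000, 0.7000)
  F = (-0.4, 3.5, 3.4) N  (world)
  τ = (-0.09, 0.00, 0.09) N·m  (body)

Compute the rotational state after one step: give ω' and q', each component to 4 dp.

α = I⁻¹(τ − ω×Iω) = (-0.5640, -0.2917, 0.4200)
ω' = ω + α·dt = (-0.5451, -0.6233, 0.7336)
q⊗(0,ω) = (0.2260868, 0.1701226, 0.6064910, -0.8075340)
updated quaternion q' = (-0.9122, 0.1640, -0.1111, -0.3587)

ω' = (-0.5451, -0.6233, 0.7336)
q' = (-0.9122, 0.1640, -0.1111, -0.3587)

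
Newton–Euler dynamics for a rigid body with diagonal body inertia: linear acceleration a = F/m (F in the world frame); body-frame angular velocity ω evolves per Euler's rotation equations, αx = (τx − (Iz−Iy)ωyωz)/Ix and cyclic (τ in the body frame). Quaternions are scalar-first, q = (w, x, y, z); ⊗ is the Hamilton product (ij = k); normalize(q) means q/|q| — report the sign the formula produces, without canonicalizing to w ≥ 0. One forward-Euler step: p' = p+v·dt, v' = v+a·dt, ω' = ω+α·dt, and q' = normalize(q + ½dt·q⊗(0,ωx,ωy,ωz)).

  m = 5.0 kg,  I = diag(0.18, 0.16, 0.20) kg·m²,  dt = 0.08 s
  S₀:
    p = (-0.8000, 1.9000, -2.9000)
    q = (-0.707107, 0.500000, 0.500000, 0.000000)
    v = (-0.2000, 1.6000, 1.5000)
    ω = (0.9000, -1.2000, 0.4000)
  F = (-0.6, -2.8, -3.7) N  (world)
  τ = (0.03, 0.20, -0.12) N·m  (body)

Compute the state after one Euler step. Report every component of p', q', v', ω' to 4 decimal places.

angular accel α = (0.2733, 1.2950, -0.7080)
ω + α·dt = (0.9219, -1.0964, 0.3434)
Hamilton product q⊗(0,ω) = (0.1500000, -0.4363963, 0.6485284, -1.3328428)
updated quaternion q' = (-0.6998, 0.4816, 0.5249, -0.0532)
linear accel F/m = (-0.1200, -0.5600, -0.7400)
p' = p + v·dt = (-0.8160, 2.0280, -2.7800)
new velocity v' = (-0.2096, 1.5552, 1.4408)

p' = (-0.8160, 2.0280, -2.7800)
q' = (-0.6998, 0.4816, 0.5249, -0.0532)
v' = (-0.2096, 1.5552, 1.4408)
ω' = (0.9219, -1.0964, 0.3434)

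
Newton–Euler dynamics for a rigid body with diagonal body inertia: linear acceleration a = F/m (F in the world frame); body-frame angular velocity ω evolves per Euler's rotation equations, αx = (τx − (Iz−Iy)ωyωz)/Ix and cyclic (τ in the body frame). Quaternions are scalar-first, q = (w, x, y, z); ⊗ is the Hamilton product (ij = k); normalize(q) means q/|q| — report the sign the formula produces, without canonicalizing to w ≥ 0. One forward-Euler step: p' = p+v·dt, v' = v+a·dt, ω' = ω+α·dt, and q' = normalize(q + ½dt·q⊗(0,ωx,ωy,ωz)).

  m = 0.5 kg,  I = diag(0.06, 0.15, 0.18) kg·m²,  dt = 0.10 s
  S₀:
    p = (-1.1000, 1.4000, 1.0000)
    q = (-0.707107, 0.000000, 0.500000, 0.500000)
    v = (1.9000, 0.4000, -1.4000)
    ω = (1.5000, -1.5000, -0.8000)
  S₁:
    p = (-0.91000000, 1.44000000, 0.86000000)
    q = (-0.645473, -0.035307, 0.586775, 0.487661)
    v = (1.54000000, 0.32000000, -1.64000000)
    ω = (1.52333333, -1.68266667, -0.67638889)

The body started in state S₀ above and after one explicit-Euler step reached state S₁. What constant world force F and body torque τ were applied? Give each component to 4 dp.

F = (-1.8000, -0.4000, -1.2000)
τ = (0.0500, -0.1300, 0.0200)

Δω = ω₁−ω₀ = (0.02333333, -0.18266667, 0.12361111)
precession coupling = (0.0360, 0.1440, -0.2025)
τ = I·(Δω/dt) + ω₀×(Iω₀) = (0.0500, -0.1300, 0.0200)
velocity change Δv = (-0.36000000, -0.08000000, -0.24000000)
applied force F = (-1.8000, -0.4000, -1.2000)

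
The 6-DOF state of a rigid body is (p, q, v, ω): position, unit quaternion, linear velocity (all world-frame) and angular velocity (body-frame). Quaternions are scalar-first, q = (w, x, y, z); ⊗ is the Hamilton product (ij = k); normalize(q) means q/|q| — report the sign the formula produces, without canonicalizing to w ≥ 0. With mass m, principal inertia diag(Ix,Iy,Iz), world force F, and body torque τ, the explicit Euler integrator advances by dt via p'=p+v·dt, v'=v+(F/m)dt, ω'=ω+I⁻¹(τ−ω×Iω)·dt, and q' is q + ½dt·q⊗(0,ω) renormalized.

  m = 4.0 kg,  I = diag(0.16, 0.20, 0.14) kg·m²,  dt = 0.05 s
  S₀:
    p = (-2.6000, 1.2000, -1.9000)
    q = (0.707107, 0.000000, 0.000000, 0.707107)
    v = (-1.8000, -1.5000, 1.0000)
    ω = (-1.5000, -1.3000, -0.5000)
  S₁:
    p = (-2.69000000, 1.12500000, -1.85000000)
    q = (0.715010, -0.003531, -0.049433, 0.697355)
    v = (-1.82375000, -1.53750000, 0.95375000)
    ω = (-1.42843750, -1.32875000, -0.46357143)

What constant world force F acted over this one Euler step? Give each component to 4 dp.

F = (-1.9000, -3.0000, -3.7000)

v₁ − v₀ = (-0.02375000, -0.03750000, -0.04625000)
m·(v₁−v₀)/dt = (-1.9000, -3.0000, -3.7000)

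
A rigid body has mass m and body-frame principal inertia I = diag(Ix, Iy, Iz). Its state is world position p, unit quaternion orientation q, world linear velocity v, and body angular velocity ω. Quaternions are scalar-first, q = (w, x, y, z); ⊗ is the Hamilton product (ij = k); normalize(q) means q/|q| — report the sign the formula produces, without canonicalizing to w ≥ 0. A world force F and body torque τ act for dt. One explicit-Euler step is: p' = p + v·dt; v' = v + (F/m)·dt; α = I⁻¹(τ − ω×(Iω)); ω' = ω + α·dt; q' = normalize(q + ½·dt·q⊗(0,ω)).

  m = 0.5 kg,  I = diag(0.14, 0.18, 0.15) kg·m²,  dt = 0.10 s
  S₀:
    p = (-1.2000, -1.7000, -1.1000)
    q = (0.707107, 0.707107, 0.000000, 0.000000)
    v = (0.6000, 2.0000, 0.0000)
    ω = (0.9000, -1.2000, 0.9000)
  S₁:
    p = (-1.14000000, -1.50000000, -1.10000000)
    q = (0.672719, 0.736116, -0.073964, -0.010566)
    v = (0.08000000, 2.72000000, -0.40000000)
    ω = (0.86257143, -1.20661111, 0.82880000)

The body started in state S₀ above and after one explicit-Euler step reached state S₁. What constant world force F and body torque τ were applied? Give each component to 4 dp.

F = (-2.6000, 3.6000, -2.0000)
τ = (-0.0200, -0.0200, -0.1500)

rate change Δω = (-0.03742857, -0.00661111, -0.07120000)
τ = I·(Δω/dt) + ω₀×(Iω₀) = (-0.0200, -0.0200, -0.1500)
velocity change Δv = (-0.52000000, 0.72000000, -0.40000000)
F = m·Δv/dt = (-2.6000, 3.6000, -2.0000)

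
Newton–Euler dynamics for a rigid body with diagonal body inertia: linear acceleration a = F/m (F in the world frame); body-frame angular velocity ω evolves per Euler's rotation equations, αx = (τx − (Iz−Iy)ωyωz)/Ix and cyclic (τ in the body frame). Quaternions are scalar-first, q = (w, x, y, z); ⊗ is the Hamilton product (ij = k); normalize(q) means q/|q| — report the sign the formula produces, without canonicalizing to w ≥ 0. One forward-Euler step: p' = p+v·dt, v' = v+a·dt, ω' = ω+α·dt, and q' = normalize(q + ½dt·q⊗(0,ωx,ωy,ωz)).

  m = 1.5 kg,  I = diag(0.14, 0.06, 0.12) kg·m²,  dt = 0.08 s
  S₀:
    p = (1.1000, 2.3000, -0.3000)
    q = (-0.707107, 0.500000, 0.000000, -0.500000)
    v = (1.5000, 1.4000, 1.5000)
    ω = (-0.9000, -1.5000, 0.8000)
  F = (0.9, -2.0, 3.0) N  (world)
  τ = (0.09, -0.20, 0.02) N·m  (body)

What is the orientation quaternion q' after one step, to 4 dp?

q' = (-0.6711, 0.4940, 0.0443, -0.5510)

Hamilton product q⊗(0,ω) = (0.8500000, -0.1136037, 1.1106605, -1.3156856)
q + ½dt·q⊗(0,ω), renormalized = (-0.6711, 0.4940, 0.0443, -0.5510)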